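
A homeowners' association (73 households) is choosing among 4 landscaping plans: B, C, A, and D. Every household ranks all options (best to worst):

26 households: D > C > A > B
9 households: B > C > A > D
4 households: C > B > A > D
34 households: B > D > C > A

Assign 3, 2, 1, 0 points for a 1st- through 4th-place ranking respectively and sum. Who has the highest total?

D

B: 26·0 + 9·3 + 4·2 + 34·3 = 137
C: 26·2 + 9·2 + 4·3 + 34·1 = 116
A: 26·1 + 9·1 + 4·1 + 34·0 = 39
D: 26·3 + 9·0 + 4·0 + 34·2 = 146
D has the highest Borda score (146).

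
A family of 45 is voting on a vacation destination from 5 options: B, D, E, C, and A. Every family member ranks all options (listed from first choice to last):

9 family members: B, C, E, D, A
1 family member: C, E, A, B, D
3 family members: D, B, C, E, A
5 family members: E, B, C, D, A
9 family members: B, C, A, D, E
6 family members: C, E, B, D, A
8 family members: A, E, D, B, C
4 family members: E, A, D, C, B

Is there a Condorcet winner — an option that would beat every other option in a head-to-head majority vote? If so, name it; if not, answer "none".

none

Checking pairwise contests:
E beats B 24–21.
B beats D 30–15.
C beats E 28–17.
B beats C 34–11.
B beats A 32–13.
Every option loses at least one head-to-head, so there is no Condorcet winner.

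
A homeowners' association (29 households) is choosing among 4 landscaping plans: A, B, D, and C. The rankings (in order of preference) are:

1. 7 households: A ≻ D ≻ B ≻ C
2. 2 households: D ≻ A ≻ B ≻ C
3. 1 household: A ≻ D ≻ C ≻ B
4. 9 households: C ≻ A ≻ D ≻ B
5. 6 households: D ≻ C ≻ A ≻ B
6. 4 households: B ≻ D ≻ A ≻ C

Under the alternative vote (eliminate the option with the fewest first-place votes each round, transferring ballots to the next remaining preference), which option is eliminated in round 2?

A

Round 1: A 8, B 4, D 8, C 9. Eliminate B.
Round 2: A 8, D 12, C 9. Eliminate A.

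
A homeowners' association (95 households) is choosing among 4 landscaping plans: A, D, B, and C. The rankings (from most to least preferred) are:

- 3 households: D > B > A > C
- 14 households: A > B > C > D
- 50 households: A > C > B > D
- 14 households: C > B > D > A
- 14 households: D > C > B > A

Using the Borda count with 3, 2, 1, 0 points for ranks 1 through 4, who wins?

A: 3·1 + 14·3 + 50·3 + 14·0 + 14·0 = 195
D: 3·3 + 14·0 + 50·0 + 14·1 + 14·3 = 65
B: 3·2 + 14·2 + 50·1 + 14·2 + 14·1 = 126
C: 3·0 + 14·1 + 50·2 + 14·3 + 14·2 = 184
A has the highest Borda score (195).

A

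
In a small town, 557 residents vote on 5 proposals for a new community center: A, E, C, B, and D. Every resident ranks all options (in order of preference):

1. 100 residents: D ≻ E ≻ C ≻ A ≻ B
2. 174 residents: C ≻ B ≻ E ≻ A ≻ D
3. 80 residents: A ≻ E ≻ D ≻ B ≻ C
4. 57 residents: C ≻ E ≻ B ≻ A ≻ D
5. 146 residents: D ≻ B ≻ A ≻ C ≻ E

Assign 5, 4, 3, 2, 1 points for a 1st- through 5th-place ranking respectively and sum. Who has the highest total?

A: 100·2 + 174·2 + 80·5 + 57·2 + 146·3 = 1500
E: 100·4 + 174·3 + 80·4 + 57·4 + 146·1 = 1616
C: 100·3 + 174·5 + 80·1 + 57·5 + 146·2 = 1827
B: 100·1 + 174·4 + 80·2 + 57·3 + 146·4 = 1711
D: 100·5 + 174·1 + 80·3 + 57·1 + 146·5 = 1701
C has the highest Borda score (1827).

C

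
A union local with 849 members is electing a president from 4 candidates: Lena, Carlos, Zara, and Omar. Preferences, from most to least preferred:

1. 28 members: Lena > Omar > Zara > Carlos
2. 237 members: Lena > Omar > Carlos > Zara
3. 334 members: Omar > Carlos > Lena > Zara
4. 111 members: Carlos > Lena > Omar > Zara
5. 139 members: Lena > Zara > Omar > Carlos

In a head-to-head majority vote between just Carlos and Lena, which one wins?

Voters preferring Carlos to Lena: 445; preferring Lena to Carlos: 404.
Carlos wins the head-to-head.

Carlos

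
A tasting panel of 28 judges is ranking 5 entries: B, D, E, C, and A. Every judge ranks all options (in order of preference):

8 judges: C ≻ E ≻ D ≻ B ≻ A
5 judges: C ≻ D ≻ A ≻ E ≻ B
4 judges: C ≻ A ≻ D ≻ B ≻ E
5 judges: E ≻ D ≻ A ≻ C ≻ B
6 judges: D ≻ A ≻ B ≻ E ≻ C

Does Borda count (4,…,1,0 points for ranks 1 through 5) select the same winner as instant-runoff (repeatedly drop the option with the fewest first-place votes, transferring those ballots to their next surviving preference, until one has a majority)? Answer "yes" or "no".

Borda — scores: B 24, D 78, E 55, C 73, A 50. Winner: D.
Instant-runoff — R1 B 0, D 6, E 5, C 17, A 0 (C winner). Winner: C.
The two methods disagree.

no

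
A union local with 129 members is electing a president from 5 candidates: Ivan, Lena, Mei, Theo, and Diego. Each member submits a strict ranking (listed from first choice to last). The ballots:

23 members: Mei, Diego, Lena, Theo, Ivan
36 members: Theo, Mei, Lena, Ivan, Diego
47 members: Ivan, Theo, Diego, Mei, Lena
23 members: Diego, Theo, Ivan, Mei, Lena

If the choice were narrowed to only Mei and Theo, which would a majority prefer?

Theo

Voters preferring Mei to Theo: 23; preferring Theo to Mei: 106.
Theo wins the head-to-head.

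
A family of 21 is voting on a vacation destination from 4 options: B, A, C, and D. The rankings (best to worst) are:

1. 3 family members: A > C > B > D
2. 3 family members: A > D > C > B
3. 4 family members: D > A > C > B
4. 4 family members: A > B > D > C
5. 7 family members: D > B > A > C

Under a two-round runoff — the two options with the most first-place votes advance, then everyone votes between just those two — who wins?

D

Round 1 first-place votes: B 0, A 10, C 0, D 11.
D and A advance.
Runoff: D is preferred to A by 11 voters; A by 10.
D wins the runoff.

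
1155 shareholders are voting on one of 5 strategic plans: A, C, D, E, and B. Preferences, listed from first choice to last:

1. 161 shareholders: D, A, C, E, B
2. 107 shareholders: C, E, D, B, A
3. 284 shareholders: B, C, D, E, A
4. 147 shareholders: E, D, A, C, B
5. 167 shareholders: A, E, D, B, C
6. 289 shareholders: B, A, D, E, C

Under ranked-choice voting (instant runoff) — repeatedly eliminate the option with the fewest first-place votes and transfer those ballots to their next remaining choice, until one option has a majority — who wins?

Round 1: A 167, C 107, D 161, E 147, B 573. Eliminate C.
Round 2: A 167, D 161, E 254, B 573. Eliminate D.
Round 3: A 328, E 254, B 573. Eliminate E.
Round 4: A 475, B 680. B has a majority.

B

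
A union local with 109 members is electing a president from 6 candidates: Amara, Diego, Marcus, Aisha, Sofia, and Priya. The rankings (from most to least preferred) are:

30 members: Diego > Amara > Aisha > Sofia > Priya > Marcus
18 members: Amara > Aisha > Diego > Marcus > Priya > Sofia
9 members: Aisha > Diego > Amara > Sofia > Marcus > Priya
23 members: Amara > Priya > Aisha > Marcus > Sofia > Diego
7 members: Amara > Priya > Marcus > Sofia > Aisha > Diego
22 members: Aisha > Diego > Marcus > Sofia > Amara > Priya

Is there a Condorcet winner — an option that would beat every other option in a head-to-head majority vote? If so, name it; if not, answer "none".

Checking pairwise contests:
Diego beats Amara 61–48.
Aisha beats Diego 79–30.
Amara beats Marcus 87–22.
Amara beats Aisha 78–31.
Amara beats Sofia 87–22.
Amara beats Priya 109–0.
Every option loses at least one head-to-head, so there is no Condorcet winner.

none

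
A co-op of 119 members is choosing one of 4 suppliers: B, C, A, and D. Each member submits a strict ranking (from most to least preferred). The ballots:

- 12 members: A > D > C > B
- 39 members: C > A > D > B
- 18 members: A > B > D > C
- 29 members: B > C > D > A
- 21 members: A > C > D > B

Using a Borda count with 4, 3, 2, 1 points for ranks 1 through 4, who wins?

A

B: 12·1 + 39·1 + 18·3 + 29·4 + 21·1 = 242
C: 12·2 + 39·4 + 18·1 + 29·3 + 21·3 = 348
A: 12·4 + 39·3 + 18·4 + 29·1 + 21·4 = 350
D: 12·3 + 39·2 + 18·2 + 29·2 + 21·2 = 250
A has the highest Borda score (350).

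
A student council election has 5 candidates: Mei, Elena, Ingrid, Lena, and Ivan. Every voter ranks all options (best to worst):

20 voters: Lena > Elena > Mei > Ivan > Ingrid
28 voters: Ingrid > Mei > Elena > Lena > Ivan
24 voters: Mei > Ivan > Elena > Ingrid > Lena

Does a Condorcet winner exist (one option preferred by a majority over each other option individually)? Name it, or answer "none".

Mei vs Elena: 52–20 for Mei.
Mei vs Ingrid: 44–28 for Mei.
Mei vs Lena: 52–20 for Mei.
Mei vs Ivan: 72–0 for Mei.
Mei beats every other option head-to-head.

Mei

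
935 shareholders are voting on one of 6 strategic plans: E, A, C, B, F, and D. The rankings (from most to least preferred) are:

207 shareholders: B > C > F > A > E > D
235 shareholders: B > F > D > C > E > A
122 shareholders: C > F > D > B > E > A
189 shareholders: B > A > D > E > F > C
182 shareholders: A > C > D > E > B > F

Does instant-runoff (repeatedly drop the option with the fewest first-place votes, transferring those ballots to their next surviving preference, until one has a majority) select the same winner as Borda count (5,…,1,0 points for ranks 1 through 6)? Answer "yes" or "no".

Instant-runoff — R1 E 0, A 182, C 122, B 631, F 0, D 0 (B winner). Winner: B.
Borda — scores: E 1306, A 2080, C 2636, B 3581, F 2238, D 2184. Winner: B.
The two methods agree.

yes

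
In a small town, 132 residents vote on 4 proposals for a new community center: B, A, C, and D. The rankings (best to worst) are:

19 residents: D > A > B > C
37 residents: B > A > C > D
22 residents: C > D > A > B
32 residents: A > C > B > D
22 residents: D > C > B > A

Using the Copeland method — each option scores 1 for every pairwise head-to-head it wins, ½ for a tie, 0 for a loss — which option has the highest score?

B: beats D; loses to A and C → score 1.
A: beats B, C, and D → score 3.
C: beats B and D; loses to A → score 2.
D: loses to B, A, and C → score 0.
A has the best pairwise record.

A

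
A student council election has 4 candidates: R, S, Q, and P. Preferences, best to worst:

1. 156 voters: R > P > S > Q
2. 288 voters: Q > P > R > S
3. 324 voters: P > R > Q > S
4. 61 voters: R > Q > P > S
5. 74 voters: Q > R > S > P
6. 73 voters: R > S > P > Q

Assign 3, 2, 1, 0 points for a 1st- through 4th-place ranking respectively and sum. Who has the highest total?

R: 156·3 + 288·1 + 324·2 + 61·3 + 74·2 + 73·3 = 1954
S: 156·1 + 288·0 + 324·0 + 61·0 + 74·1 + 73·2 = 376
Q: 156·0 + 288·3 + 324·1 + 61·2 + 74·3 + 73·0 = 1532
P: 156·2 + 288·2 + 324·3 + 61·1 + 74·0 + 73·1 = 1994
P has the highest Borda score (1994).

P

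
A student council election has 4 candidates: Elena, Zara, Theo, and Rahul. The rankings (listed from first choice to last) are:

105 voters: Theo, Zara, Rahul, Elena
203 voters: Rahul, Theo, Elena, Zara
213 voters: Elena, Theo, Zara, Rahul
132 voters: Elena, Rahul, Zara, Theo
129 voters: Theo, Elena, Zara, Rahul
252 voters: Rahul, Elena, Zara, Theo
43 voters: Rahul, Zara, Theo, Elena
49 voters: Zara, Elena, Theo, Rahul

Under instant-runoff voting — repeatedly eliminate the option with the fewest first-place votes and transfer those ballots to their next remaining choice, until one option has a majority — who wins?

Round 1: Elena 345, Zara 49, Theo 234, Rahul 498. Eliminate Zara.
Round 2: Elena 394, Theo 234, Rahul 498. Eliminate Theo.
Round 3: Elena 523, Rahul 603. Rahul has a majority.

Rahul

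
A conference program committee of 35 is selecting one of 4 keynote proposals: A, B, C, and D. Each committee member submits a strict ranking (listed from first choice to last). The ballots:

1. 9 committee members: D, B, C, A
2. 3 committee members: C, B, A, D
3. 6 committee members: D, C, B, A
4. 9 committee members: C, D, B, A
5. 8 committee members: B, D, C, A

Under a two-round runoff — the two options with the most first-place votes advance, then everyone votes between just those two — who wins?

Round 1 first-place votes: A 0, B 8, C 12, D 15.
D and C advance.
Runoff: D is preferred to C by 23 voters; C by 12.
D wins the runoff.

D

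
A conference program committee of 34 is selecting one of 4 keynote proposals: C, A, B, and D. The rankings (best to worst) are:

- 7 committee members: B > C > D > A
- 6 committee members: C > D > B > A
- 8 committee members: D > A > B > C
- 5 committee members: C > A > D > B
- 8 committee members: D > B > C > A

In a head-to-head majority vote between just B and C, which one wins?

Voters preferring B to C: 23; preferring C to B: 11.
B wins the head-to-head.

B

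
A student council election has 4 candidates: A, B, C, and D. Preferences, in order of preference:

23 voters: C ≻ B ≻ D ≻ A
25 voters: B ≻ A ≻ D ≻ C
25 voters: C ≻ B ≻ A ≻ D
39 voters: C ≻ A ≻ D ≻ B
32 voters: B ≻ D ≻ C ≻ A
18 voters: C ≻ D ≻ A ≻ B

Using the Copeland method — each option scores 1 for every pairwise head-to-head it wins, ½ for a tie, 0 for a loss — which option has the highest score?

C

A: beats D; loses to B and C → score 1.
B: beats A and D; loses to C → score 2.
C: beats A, B, and D → score 3.
D: loses to A, B, and C → score 0.
C has the best pairwise record.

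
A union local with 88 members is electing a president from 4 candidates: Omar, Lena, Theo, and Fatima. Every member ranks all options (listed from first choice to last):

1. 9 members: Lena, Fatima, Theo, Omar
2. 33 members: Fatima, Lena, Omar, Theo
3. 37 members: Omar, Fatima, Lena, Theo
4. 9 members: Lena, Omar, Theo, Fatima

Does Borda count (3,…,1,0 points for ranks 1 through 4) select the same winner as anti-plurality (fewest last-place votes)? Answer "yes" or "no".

Borda — scores: Omar 162, Lena 157, Theo 18, Fatima 191. Winner: Fatima.
Anti-plurality — last-place votes: Omar 9, Lena 0, Theo 70, Fatima 9. Winner: Lena.
The two methods disagree.

no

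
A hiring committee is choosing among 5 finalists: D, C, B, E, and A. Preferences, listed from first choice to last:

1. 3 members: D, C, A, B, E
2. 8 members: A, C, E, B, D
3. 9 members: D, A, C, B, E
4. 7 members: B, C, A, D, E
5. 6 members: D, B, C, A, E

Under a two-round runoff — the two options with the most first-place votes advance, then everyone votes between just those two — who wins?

Round 1 first-place votes: D 18, C 0, B 7, E 0, A 8.
D and A advance.
Runoff: D is preferred to A by 18 voters; A by 15.
D wins the runoff.

D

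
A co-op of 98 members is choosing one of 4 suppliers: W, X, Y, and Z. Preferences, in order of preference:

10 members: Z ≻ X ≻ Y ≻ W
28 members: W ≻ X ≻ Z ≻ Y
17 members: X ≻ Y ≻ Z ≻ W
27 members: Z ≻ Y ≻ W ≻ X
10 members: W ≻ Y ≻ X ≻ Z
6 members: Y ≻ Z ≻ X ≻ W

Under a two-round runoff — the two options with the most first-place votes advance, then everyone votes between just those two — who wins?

Round 1 first-place votes: W 38, X 17, Y 6, Z 37.
W and Z advance.
Runoff: W is preferred to Z by 38 voters; Z by 60.
Z wins the runoff.

Z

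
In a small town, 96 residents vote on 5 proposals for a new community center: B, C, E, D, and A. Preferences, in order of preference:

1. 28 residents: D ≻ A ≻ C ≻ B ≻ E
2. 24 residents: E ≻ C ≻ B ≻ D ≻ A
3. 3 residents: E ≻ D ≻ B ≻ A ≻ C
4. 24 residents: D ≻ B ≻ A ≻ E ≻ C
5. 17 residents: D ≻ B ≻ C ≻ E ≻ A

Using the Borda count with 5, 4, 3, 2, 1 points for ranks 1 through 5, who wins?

D

B: 28·2 + 24·3 + 3·3 + 24·4 + 17·4 = 301
C: 28·3 + 24·4 + 3·1 + 24·1 + 17·3 = 258
E: 28·1 + 24·5 + 3·5 + 24·2 + 17·2 = 245
D: 28·5 + 24·2 + 3·4 + 24·5 + 17·5 = 405
A: 28·4 + 24·1 + 3·2 + 24·3 + 17·1 = 231
D has the highest Borda score (405).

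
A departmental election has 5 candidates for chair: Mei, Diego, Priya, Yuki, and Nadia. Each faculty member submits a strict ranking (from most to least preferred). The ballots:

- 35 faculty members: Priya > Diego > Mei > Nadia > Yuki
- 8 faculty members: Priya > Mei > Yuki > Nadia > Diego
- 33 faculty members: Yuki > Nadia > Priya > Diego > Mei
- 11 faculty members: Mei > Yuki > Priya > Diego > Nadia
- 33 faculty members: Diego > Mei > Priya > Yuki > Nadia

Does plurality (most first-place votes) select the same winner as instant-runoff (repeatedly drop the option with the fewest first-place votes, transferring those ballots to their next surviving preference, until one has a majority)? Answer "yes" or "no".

Plurality — first-place votes: Mei 11, Diego 33, Priya 43, Yuki 33, Nadia 0. Winner: Priya.
Instant-runoff — R1 Mei 11, Diego 33, Priya 43, Yuki 33, Nadia 0 (Nadia out); R2 Mei 11, Diego 33, Priya 43, Yuki 33 (Mei out); R3 Diego 33, Priya 43, Yuki 44 (Diego out); R4 Priya 76, Yuki 44 (Priya winner). Winner: Priya.
The two methods agree.

yes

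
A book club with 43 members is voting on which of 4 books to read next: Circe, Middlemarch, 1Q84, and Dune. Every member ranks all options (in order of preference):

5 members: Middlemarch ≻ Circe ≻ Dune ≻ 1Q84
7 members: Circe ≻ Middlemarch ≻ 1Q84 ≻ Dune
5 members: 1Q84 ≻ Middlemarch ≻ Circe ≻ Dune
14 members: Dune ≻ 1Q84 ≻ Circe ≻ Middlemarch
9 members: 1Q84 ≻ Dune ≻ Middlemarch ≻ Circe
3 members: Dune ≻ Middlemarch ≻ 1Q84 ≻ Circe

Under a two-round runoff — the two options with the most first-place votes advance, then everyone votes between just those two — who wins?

Dune

Round 1 first-place votes: Circe 7, Middlemarch 5, 1Q84 14, Dune 17.
Dune and 1Q84 advance.
Runoff: Dune is preferred to 1Q84 by 22 voters; 1Q84 by 21.
Dune wins the runoff.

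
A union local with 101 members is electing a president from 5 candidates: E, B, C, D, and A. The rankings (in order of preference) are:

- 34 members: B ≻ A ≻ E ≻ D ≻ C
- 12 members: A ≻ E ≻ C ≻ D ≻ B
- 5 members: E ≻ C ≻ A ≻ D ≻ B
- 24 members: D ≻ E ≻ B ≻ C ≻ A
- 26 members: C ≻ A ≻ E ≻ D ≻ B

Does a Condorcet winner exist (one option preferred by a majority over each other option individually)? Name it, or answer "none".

none

Checking pairwise contests:
A beats E 72–29.
E beats B 67–34.
E beats C 75–26.
E beats D 77–24.
B beats A 58–43.
Every option loses at least one head-to-head, so there is no Condorcet winner.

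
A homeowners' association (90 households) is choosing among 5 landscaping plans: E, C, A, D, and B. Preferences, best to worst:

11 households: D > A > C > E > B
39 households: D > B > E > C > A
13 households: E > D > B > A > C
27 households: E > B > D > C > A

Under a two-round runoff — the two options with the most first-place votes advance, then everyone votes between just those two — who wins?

Round 1 first-place votes: E 40, C 0, A 0, D 50, B 0.
D and E advance.
Runoff: D is preferred to E by 50 voters; E by 40.
D wins the runoff.

D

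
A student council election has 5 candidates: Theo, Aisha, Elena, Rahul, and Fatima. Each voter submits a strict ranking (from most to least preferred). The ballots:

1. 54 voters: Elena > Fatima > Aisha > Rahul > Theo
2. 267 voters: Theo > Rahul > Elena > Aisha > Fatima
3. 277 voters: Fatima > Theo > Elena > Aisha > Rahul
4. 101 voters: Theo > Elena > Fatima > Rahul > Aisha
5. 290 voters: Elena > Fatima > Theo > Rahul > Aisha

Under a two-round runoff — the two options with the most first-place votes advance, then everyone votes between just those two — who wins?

Theo

Round 1 first-place votes: Theo 368, Aisha 0, Elena 344, Rahul 0, Fatima 277.
Theo and Elena advance.
Runoff: Theo is preferred to Elena by 645 voters; Elena by 344.
Theo wins the runoff.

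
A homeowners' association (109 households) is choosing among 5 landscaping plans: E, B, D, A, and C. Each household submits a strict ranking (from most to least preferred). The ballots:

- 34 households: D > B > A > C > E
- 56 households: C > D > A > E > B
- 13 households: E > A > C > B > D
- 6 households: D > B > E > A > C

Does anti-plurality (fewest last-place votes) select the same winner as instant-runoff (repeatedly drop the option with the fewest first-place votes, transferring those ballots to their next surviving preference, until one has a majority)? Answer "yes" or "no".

Anti-plurality — last-place votes: E 34, B 56, D 13, A 0, C 6. Winner: A.
Instant-runoff — R1 E 13, B 0, D 40, A 0, C 56 (C winner). Winner: C.
The two methods disagree.

no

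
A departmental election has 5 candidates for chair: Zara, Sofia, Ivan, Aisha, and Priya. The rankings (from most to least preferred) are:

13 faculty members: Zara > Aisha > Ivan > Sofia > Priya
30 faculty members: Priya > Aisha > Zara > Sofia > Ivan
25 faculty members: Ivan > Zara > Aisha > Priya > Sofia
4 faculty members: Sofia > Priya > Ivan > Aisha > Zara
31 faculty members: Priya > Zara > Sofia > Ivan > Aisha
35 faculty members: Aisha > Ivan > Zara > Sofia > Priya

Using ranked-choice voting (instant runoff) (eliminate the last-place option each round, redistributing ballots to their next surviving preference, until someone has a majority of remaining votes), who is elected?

Round 1: Zara 13, Sofia 4, Ivan 25, Aisha 35, Priya 61. Eliminate Sofia.
Round 2: Zara 13, Ivan 25, Aisha 35, Priya 65. Eliminate Zara.
Round 3: Ivan 25, Aisha 48, Priya 65. Eliminate Ivan.
Round 4: Aisha 73, Priya 65. Aisha has a majority.

Aisha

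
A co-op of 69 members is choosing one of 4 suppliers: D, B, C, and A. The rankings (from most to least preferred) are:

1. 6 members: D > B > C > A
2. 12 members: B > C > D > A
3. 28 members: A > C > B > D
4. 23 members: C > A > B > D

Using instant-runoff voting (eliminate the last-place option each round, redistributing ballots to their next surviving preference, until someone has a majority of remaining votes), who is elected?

Round 1: D 6, B 12, C 23, A 28. Eliminate D.
Round 2: B 18, C 23, A 28. Eliminate B.
Round 3: C 41, A 28. C has a majority.

C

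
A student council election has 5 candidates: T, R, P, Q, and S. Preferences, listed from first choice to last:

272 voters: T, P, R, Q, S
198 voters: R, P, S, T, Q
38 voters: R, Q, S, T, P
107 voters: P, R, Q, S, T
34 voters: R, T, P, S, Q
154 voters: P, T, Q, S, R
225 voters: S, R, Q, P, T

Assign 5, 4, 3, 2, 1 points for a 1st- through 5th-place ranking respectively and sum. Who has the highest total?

P

T: 272·5 + 198·2 + 38·2 + 107·1 + 34·4 + 154·4 + 225·1 = 2916
R: 272·3 + 198·5 + 38·5 + 107·4 + 34·5 + 154·1 + 225·4 = 3648
P: 272·4 + 198·4 + 38·1 + 107·5 + 34·3 + 154·5 + 225·2 = 3775
Q: 272·2 + 198·1 + 38·4 + 107·3 + 34·1 + 154·3 + 225·3 = 2386
S: 272·1 + 198·3 + 38·3 + 107·2 + 34·2 + 154·2 + 225·5 = 2695
P has the highest Borda score (3775).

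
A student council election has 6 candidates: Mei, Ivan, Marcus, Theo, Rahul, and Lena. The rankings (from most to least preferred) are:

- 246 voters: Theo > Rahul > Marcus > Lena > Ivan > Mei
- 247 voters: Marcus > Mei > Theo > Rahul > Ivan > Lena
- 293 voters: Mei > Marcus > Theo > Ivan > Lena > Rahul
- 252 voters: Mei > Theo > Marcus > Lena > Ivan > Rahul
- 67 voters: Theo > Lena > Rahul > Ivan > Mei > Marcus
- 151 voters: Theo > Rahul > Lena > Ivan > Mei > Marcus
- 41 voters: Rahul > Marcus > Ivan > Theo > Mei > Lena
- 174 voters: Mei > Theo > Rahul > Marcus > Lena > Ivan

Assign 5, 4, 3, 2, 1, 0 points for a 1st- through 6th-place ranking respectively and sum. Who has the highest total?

Theo

Mei: 246·0 + 247·4 + 293·5 + 252·5 + 67·1 + 151·1 + 41·1 + 174·5 = 4842
Ivan: 246·1 + 247·1 + 293·2 + 252·1 + 67·2 + 151·2 + 41·3 + 174·0 = 1890
Marcus: 246·3 + 247·5 + 293·4 + 252·3 + 67·0 + 151·0 + 41·4 + 174·2 = 4413
Theo: 246·5 + 247·3 + 293·3 + 252·4 + 67·5 + 151·5 + 41·2 + 174·4 = 5726
Rahul: 246·4 + 247·2 + 293·0 + 252·0 + 67·3 + 151·4 + 41·5 + 174·3 = 3010
Lena: 246·2 + 247·0 + 293·1 + 252·2 + 67·4 + 151·3 + 41·0 + 174·1 = 2184
Theo has the highest Borda score (5726).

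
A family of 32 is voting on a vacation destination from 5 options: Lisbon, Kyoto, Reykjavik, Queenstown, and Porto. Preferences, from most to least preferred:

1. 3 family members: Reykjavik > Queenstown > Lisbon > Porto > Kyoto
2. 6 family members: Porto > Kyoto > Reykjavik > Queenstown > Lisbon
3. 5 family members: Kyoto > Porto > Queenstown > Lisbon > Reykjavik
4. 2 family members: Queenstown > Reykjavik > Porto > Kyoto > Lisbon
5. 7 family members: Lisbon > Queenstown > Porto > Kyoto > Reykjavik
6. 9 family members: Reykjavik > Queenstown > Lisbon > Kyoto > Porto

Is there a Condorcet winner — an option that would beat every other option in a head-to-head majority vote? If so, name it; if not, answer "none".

none

Checking pairwise contests:
Reykjavik beats Lisbon 20–12.
Lisbon beats Kyoto 19–13.
Kyoto beats Reykjavik 18–14.
Reykjavik beats Queenstown 18–14.
Lisbon beats Porto 19–13.
Every option loses at least one head-to-head, so there is no Condorcet winner.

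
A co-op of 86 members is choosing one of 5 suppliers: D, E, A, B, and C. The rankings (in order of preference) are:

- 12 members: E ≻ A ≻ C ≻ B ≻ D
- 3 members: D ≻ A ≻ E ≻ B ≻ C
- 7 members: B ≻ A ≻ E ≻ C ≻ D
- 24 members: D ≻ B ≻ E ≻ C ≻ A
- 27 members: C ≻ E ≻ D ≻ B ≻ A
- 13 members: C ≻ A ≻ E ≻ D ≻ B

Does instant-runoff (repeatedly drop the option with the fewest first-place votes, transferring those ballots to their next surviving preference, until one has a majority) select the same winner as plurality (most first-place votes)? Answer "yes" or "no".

yes

Instant-runoff — R1 D 27, E 12, A 0, B 7, C 40 (A out); R2 D 27, E 12, B 7, C 40 (B out); R3 D 27, E 19, C 40 (E out); R4 D 27, C 59 (C winner). Winner: C.
Plurality — first-place votes: D 27, E 12, A 0, B 7, C 40. Winner: C.
The two methods agree.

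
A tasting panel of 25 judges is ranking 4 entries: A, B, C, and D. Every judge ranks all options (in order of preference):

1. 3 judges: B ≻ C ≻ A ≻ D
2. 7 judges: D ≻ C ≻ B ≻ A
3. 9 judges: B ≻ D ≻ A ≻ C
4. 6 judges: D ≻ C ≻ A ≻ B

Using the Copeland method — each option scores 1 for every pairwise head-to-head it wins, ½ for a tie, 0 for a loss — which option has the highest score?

D

A: loses to B, C, and D → score 0.
B: beats A; loses to C and D → score 1.
C: beats A and B; loses to D → score 2.
D: beats A, B, and C → score 3.
D has the best pairwise record.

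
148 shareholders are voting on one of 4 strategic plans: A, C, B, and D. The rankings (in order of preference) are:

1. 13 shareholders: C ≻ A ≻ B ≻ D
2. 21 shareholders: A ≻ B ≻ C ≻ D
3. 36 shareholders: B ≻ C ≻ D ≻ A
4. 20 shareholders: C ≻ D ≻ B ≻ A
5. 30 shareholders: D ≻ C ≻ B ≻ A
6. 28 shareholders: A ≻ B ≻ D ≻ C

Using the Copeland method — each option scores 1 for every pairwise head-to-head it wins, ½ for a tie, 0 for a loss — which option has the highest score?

A: loses to C, B, and D → score 0.
C: beats A and D; loses to B → score 2.
B: beats A, C, and D → score 3.
D: beats A; loses to C and B → score 1.
B has the best pairwise record.

B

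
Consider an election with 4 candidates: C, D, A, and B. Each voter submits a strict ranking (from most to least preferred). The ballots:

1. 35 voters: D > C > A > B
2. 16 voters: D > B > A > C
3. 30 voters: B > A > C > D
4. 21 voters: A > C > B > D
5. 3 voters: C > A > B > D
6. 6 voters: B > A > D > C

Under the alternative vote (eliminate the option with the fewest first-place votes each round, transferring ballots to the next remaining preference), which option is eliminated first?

Round 1: C 3, D 51, A 21, B 36. Eliminate C.

C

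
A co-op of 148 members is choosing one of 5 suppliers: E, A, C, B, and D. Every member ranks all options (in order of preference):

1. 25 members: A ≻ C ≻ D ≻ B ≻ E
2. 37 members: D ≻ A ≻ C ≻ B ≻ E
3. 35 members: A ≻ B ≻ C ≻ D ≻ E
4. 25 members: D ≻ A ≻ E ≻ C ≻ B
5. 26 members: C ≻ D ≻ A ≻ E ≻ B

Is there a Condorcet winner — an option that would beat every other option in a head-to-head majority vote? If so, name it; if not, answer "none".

none

Checking pairwise contests:
A beats E 148–0.
D beats A 88–60.
A beats C 122–26.
A beats B 148–0.
C beats D 86–62.
Every option loses at least one head-to-head, so there is no Condorcet winner.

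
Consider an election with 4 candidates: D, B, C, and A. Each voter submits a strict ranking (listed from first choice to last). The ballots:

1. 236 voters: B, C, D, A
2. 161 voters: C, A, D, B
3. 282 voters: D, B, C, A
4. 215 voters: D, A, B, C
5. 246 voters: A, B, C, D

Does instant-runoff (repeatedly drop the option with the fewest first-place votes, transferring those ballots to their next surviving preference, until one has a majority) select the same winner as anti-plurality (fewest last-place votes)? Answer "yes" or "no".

Instant-runoff — R1 D 497, B 236, C 161, A 246 (C out); R2 D 497, B 236, A 407 (B out); R3 D 733, A 407 (D winner). Winner: D.
Anti-plurality — last-place votes: D 246, B 161, C 215, A 518. Winner: B.
The two methods disagree.

no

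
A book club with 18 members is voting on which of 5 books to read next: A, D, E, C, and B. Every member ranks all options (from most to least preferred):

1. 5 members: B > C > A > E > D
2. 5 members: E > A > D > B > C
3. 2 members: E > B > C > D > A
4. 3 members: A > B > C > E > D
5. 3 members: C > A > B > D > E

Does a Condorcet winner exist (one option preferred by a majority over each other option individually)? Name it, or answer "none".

Checking pairwise contests:
C beats A 10–8.
A beats D 16–2.
A beats E 11–7.
B beats C 15–3.
A beats B 11–7.
Every option loses at least one head-to-head, so there is no Condorcet winner.

none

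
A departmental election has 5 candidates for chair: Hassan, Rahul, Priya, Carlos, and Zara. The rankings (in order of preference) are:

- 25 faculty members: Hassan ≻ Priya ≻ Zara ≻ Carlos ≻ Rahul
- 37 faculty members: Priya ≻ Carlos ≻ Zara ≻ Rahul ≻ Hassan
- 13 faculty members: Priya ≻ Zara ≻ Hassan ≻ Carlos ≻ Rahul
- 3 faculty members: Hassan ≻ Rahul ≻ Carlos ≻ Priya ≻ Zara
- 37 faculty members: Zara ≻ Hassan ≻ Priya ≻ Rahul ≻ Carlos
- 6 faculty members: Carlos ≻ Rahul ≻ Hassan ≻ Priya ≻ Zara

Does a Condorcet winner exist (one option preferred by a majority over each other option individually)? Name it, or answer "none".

Checking pairwise contests:
Zara beats Hassan 87–34.
Hassan beats Rahul 78–43.
Hassan beats Priya 71–50.
Hassan beats Carlos 78–43.
Priya beats Zara 84–37.
Every option loses at least one head-to-head, so there is no Condorcet winner.

none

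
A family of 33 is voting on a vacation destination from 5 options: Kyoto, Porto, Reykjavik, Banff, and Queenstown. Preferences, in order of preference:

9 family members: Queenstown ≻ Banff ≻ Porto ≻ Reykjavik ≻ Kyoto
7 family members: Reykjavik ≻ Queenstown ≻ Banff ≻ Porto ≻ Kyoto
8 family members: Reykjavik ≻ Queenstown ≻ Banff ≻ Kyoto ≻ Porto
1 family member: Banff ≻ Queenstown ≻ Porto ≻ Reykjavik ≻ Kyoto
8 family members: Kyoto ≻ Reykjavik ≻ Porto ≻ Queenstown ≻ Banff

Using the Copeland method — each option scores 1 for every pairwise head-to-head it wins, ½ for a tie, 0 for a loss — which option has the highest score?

Kyoto: loses to Porto, Reykjavik, Banff, and Queenstown → score 0.
Porto: beats Kyoto; loses to Reykjavik, Banff, and Queenstown → score 1.
Reykjavik: beats Kyoto, Porto, Banff, and Queenstown → score 4.
Banff: beats Kyoto and Porto; loses to Reykjavik and Queenstown → score 2.
Queenstown: beats Kyoto, Porto, and Banff; loses to Reykjavik → score 3.
Reykjavik has the best pairwise record.

Reykjavik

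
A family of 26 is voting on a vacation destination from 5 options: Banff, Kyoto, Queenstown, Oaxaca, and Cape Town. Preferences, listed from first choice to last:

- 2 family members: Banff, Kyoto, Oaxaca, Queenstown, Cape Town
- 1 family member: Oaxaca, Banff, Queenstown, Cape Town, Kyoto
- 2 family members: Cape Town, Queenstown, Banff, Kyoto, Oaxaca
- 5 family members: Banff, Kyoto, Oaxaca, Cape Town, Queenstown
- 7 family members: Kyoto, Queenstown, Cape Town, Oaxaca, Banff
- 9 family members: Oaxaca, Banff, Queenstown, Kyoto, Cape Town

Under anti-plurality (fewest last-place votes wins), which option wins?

Last-place votes: Banff 7, Kyoto 1, Queenstown 5, Oaxaca 2, Cape Town 11.
Kyoto is ranked last by the fewest voters, so Kyoto wins.

Kyoto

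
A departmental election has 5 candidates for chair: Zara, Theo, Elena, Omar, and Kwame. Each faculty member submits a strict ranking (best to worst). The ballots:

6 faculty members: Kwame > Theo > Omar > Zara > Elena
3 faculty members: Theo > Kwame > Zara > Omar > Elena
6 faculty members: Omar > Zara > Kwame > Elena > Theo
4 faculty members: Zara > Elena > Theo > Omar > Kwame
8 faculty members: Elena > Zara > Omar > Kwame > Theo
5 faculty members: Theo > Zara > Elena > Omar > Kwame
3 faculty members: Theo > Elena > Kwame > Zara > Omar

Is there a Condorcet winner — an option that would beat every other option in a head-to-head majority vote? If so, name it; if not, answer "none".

Zara vs Theo: 18–17 for Zara.
Zara vs Elena: 24–11 for Zara.
Zara vs Omar: 23–12 for Zara.
Zara vs Kwame: 23–12 for Zara.
Zara beats every other option head-to-head.

Zara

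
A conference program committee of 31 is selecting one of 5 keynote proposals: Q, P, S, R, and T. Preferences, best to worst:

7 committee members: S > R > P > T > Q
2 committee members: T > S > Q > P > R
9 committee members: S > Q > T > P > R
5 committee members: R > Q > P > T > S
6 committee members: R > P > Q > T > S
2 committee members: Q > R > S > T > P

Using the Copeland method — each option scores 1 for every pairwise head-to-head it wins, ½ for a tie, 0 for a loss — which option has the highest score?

Q: beats P and T; loses to S and R → score 2.
P: beats T; loses to Q, S, and R → score 1.
S: beats Q, P, R, and T → score 4.
R: beats Q, P, and T; loses to S → score 3.
T: loses to Q, P, S, and R → score 0.
S has the best pairwise record.

S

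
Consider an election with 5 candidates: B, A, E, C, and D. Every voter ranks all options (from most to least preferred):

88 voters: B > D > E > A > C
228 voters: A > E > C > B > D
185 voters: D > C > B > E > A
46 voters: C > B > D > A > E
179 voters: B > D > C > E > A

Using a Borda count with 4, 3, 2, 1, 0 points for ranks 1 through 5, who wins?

B

B: 88·4 + 228·1 + 185·2 + 46·3 + 179·4 = 1804
A: 88·1 + 228·4 + 185·0 + 46·1 + 179·0 = 1046
E: 88·2 + 228·3 + 185·1 + 46·0 + 179·1 = 1224
C: 88·0 + 228·2 + 185·3 + 46·4 + 179·2 = 1553
D: 88·3 + 228·0 + 185·4 + 46·2 + 179·3 = 1633
B has the highest Borda score (1804).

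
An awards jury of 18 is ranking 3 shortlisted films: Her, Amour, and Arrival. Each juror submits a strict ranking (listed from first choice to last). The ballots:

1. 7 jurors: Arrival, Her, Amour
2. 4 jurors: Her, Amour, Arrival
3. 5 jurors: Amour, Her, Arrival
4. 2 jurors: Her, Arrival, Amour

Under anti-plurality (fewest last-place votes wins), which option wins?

Her

Last-place votes: Her 0, Amour 9, Arrival 9.
Her is ranked last by the fewest voters, so Her wins.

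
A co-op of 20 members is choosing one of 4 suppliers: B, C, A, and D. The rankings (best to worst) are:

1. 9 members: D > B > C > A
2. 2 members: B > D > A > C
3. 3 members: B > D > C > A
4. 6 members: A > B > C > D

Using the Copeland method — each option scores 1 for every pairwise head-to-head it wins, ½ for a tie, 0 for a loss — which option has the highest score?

B: beats C, A, and D → score 3.
C: beats A; loses to B and D → score 1.
A: loses to B, C, and D → score 0.
D: beats C and A; loses to B → score 2.
B has the best pairwise record.

B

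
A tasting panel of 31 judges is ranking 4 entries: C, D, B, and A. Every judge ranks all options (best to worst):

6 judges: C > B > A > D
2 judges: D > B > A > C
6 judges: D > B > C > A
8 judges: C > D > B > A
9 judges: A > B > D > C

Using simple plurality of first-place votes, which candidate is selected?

C

First-place votes: C 14, D 8, B 0, A 9.
C has the most first-place votes.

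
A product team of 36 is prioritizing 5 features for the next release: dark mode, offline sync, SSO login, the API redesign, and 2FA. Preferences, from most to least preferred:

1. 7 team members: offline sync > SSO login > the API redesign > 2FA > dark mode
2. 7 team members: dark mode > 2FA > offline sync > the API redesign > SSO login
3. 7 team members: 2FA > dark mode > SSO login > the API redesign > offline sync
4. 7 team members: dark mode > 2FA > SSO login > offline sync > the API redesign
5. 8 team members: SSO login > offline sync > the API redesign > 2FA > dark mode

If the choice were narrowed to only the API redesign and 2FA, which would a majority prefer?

Voters preferring the API redesign to 2FA: 15; preferring 2FA to the API redesign: 21.
2FA wins the head-to-head.

2FA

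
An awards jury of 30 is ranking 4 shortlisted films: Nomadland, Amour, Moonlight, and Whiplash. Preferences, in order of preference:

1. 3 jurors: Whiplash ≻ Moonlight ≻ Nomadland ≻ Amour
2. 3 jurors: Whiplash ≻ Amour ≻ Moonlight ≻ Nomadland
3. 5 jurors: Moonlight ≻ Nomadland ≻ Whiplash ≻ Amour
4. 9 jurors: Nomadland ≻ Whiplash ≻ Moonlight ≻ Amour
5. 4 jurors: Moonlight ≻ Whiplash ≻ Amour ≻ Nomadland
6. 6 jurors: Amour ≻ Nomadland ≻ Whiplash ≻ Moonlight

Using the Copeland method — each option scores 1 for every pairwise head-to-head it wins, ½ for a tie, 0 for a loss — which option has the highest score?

Nomadland: beats Amour and Whiplash; ties Moonlight → score 2.5.
Amour: loses to Nomadland, Moonlight, and Whiplash → score 0.
Moonlight: beats Amour; ties Nomadland; loses to Whiplash → score 1.5.
Whiplash: beats Amour and Moonlight; loses to Nomadland → score 2.
Nomadland has the best pairwise record.

Nomadland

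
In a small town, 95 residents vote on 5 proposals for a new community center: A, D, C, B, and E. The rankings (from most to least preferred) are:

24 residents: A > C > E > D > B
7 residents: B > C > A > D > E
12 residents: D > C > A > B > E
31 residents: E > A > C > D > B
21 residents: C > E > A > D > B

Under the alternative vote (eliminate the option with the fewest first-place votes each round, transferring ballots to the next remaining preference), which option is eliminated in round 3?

Round 1: A 24, D 12, C 21, B 7, E 31. Eliminate B.
Round 2: A 24, D 12, C 28, E 31. Eliminate D.
Round 3: A 24, C 40, E 31. Eliminate A.

A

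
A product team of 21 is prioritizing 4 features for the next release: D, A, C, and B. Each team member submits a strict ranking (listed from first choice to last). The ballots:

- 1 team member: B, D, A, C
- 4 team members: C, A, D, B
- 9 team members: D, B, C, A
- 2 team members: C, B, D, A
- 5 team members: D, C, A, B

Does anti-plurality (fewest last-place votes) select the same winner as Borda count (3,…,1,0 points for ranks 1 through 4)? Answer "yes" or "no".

Anti-plurality — last-place votes: D 0, A 11, C 1, B 9. Winner: D.
Borda — scores: D 50, A 14, C 37, B 25. Winner: D.
The two methods agree.

yes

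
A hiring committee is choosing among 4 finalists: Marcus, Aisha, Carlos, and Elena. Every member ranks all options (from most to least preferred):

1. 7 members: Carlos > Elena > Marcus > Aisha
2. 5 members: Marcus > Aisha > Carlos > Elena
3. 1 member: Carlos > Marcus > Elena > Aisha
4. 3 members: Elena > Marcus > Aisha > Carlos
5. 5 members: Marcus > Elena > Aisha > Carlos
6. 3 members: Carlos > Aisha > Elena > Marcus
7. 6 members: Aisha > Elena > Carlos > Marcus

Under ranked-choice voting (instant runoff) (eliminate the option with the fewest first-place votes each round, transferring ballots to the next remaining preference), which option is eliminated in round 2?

Aisha

Round 1: Marcus 10, Aisha 6, Carlos 11, Elena 3. Eliminate Elena.
Round 2: Marcus 13, Aisha 6, Carlos 11. Eliminate Aisha.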